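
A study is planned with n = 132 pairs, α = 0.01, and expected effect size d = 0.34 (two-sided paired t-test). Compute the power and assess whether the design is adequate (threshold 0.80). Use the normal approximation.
Power ≈ 0.91; the study is adequately powered (power ≥ 0.80)

Power calculation (paired t-test, normal approximation):
z_β = d · √n - z_{α/2}
z_β = 0.34 · √132 - 2.576
z_β = 0.34 · 11.489 - 2.576
z_β = 1.330

Power = Φ(z_β) = Φ(1.330) ≈ 0.908

Effect size d = 0.34 is small by Cohen's convention (0.2/0.5/0.8).

Threshold: power ≥ 0.80 is conventionally adequate.
Power ≈ 0.91 → the study is adequately powered (power ≥ 0.80).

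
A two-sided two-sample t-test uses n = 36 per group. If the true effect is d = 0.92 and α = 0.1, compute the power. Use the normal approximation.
Power ≈ 0.99

Power calculation (two-sample t-test, normal approximation):
z_β = d · √(n/2) - z_{α/2}
z_β = 0.92 · √(36/2) - 1.645
z_β = 0.92 · 4.243 - 1.645
z_β = 2.258

Power = Φ(z_β) = Φ(2.258) ≈ 0.988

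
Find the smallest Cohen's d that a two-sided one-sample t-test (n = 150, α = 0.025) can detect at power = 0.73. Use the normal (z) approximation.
d ≈ 0.23

Minimum detectable effect (one-sample t-test, normal approximation):
d = (z_{α/2} + z_β) / √n
d = (2.241 + 0.613) / √150
d = 2.854 / 12.247
d ≈ 0.23

By Cohen's convention (0.2 small / 0.5 medium / 0.8 large): small effect.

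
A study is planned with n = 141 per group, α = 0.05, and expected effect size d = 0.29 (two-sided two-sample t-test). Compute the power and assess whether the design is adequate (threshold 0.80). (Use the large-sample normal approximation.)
Power ≈ 0.68; the study is underpowered (power < 0.80)

Power calculation (two-sample t-test, normal approximation):
z_β = d · √(n/2) - z_{α/2}
z_β = 0.29 · √(141/2) - 1.960
z_β = 0.29 · 8.396 - 1.960
z_β = 0.475

Power = Φ(z_β) = Φ(0.475) ≈ 0.683

Effect size d = 0.29 is small by Cohen's convention (0.2/0.5/0.8).

Threshold: power ≥ 0.80 is conventionally adequate.
Power ≈ 0.68 → the study is underpowered (power < 0.80).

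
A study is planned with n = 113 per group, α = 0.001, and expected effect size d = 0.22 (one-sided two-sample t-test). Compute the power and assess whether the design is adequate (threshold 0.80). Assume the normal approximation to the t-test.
Power ≈ 0.08; the study is underpowered (power < 0.80)

Power calculation (two-sample t-test, normal approximation):
z_β = d · √(n/2) - z_α
z_β = 0.22 · √(113/2) - 3.090
z_β = 0.22 · 7.517 - 3.090
z_β = -1.437

Power = Φ(z_β) = Φ(-1.437) ≈ 0.075

Effect size d = 0.22 is small by Cohen's convention (0.2/0.5/0.8).

Threshold: power ≥ 0.80 is conventionally adequate.
Power ≈ 0.08 → the study is underpowered (power < 0.80).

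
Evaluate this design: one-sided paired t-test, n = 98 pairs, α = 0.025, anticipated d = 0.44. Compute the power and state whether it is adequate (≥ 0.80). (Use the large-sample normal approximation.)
Power ≈ 0.99; the study is adequately powered (power ≥ 0.80)

Power calculation (paired t-test, normal approximation):
z_β = d · √n - z_α
z_β = 0.44 · √98 - 1.960
z_β = 0.44 · 9.899 - 1.960
z_β = 2.396

Power = Φ(z_β) = Φ(2.396) ≈ 0.992

Effect size d = 0.44 is small by Cohen's convention (0.2/0.5/0.8).

Threshold: power ≥ 0.80 is conventionally adequate.
Power ≈ 0.99 → the study is adequately powered (power ≥ 0.80).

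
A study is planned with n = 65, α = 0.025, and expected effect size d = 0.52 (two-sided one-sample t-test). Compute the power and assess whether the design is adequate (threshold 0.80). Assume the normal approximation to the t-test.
Power ≈ 0.97; the study is adequately powered (power ≥ 0.80)

Power calculation (one-sample t-test, normal approximation):
z_β = d · √n - z_{α/2}
z_β = 0.52 · √65 - 2.241
z_β = 0.52 · 8.062 - 2.241
z_β = 1.951

Power = Φ(z_β) = Φ(1.951) ≈ 0.974

Effect size d = 0.52 is medium by Cohen's convention (0.2/0.5/0.8).

Threshold: power ≥ 0.80 is conventionally adequate.
Power ≈ 0.97 → the study is adequately powered (power ≥ 0.80).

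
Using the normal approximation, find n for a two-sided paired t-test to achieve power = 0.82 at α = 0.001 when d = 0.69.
n = 38 pairs

Sample size formula (paired t-test, normal approximation):
n = ((z_{α/2} + z_β) / d)²

z_{α/2} = 3.291 (for α = 0.001, two-sided)
z_β = 0.915 (for power = 0.82)
d = 0.69

n = ((3.291 + 0.915) / 0.69)²
n = (6.096)²
n ≈ 37.16
Round up to the next whole number: n = 38 pairs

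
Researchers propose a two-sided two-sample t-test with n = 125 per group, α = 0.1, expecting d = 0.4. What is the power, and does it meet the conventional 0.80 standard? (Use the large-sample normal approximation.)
Power ≈ 0.94; the study is adequately powered (power ≥ 0.80)

Power calculation (two-sample t-test, normal approximation):
z_β = d · √(n/2) - z_{α/2}
z_β = 0.4 · √(125/2) - 1.645
z_β = 0.4 · 7.906 - 1.645
z_β = 1.517

Power = Φ(z_β) = Φ(1.517) ≈ 0.935

Effect size d = 0.4 is small by Cohen's convention (0.2/0.5/0.8).

Threshold: power ≥ 0.80 is conventionally adequate.
Power ≈ 0.94 → the study is adequately powered (power ≥ 0.80).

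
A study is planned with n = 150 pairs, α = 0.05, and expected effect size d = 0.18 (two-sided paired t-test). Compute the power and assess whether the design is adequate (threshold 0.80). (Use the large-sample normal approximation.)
Power ≈ 0.60; the study is underpowered (power < 0.80)

Power calculation (paired t-test, normal approximation):
z_β = d · √n - z_{α/2}
z_β = 0.18 · √150 - 1.960
z_β = 0.18 · 12.247 - 1.960
z_β = 0.245

Power = Φ(z_β) = Φ(0.245) ≈ 0.597

Effect size d = 0.18 is very small by Cohen's convention (0.2/0.5/0.8).

Threshold: power ≥ 0.80 is conventionally adequate.
Power ≈ 0.60 → the study is underpowered (power < 0.80).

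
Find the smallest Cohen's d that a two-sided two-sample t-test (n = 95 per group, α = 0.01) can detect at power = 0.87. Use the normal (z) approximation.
d ≈ 0.54

Minimum detectable effect (two-sample t-test, normal approximation):
d = (z_{α/2} + z_β) / √(n/2)
d = (2.576 + 1.126) / √(95/2)
d = 3.702 / 6.892
d ≈ 0.54

By Cohen's convention (0.2 small / 0.5 medium / 0.8 large): medium effect.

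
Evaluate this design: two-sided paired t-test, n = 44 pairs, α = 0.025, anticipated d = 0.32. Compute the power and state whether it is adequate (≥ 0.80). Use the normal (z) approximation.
Power ≈ 0.45; the study is underpowered (power < 0.80)

Power calculation (paired t-test, normal approximation):
z_β = d · √n - z_{α/2}
z_β = 0.32 · √44 - 2.241
z_β = 0.32 · 6.633 - 2.241
z_β = -0.119

Power = Φ(z_β) = Φ(-0.119) ≈ 0.453

Effect size d = 0.32 is small by Cohen's convention (0.2/0.5/0.8).

Threshold: power ≥ 0.80 is conventionally adequate.
Power ≈ 0.45 → the study is underpowered (power < 0.80).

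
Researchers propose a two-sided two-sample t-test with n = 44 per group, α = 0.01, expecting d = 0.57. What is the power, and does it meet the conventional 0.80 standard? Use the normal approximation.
Power ≈ 0.54; the study is underpowered (power < 0.80)

Power calculation (two-sample t-test, normal approximation):
z_β = d · √(n/2) - z_{α/2}
z_β = 0.57 · √(44/2) - 2.576
z_β = 0.57 · 4.690 - 2.576
z_β = 0.098

Power = Φ(z_β) = Φ(0.098) ≈ 0.539

Effect size d = 0.57 is medium by Cohen's convention (0.2/0.5/0.8).

Threshold: power ≥ 0.80 is conventionally adequate.
Power ≈ 0.54 → the study is underpowered (power < 0.80).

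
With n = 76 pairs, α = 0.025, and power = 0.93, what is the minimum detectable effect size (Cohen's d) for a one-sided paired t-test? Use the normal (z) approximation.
d ≈ 0.39

Minimum detectable effect (paired t-test, normal approximation):
d = (z_α + z_β) / √n
d = (1.960 + 1.476) / √76
d = 3.436 / 8.718
d ≈ 0.39

By Cohen's convention (0.2 small / 0.5 medium / 0.8 large): small effect.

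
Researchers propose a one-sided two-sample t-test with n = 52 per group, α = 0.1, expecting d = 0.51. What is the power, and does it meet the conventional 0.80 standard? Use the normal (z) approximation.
Power ≈ 0.91; the study is adequately powered (power ≥ 0.80)

Power calculation (two-sample t-test, normal approximation):
z_β = d · √(n/2) - z_α
z_β = 0.51 · √(52/2) - 1.282
z_β = 0.51 · 5.099 - 1.282
z_β = 1.319

Power = Φ(z_β) = Φ(1.319) ≈ 0.906

Effect size d = 0.51 is medium by Cohen's convention (0.2/0.5/0.8).

Threshold: power ≥ 0.80 is conventionally adequate.
Power ≈ 0.91 → the study is adequately powered (power ≥ 0.80).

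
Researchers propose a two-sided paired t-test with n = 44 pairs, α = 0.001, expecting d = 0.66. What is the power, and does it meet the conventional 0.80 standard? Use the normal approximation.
Power ≈ 0.86; the study is adequately powered (power ≥ 0.80)

Power calculation (paired t-test, normal approximation):
z_β = d · √n - z_{α/2}
z_β = 0.66 · √44 - 3.291
z_β = 0.66 · 6.633 - 3.291
z_β = 1.087

Power = Φ(z_β) = Φ(1.087) ≈ 0.862

Effect size d = 0.66 is medium by Cohen's convention (0.2/0.5/0.8).

Threshold: power ≥ 0.80 is conventionally adequate.
Power ≈ 0.86 → the study is adequately powered (power ≥ 0.80).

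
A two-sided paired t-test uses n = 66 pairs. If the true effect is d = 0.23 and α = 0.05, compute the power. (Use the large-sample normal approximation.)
Power ≈ 0.46

Power calculation (paired t-test, normal approximation):
z_β = d · √n - z_{α/2}
z_β = 0.23 · √66 - 1.960
z_β = 0.23 · 8.124 - 1.960
z_β = -0.091

Power = Φ(z_β) = Φ(-0.091) ≈ 0.464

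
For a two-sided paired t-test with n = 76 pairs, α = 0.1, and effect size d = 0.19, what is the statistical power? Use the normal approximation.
Power ≈ 0.50

Power calculation (paired t-test, normal approximation):
z_β = d · √n - z_{α/2}
z_β = 0.19 · √76 - 1.645
z_β = 0.19 · 8.718 - 1.645
z_β = 0.012

Power = Φ(z_β) = Φ(0.012) ≈ 0.505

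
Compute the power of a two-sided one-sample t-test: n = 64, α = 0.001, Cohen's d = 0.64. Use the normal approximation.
Power ≈ 0.97

Power calculation (one-sample t-test, normal approximation):
z_β = d · √n - z_{α/2}
z_β = 0.64 · √64 - 3.291
z_β = 0.64 · 8.000 - 3.291
z_β = 1.829

Power = Φ(z_β) = Φ(1.829) ≈ 0.966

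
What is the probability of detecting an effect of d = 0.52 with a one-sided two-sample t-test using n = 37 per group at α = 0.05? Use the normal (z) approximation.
Power ≈ 0.72

Power calculation (two-sample t-test, normal approximation):
z_β = d · √(n/2) - z_α
z_β = 0.52 · √(37/2) - 1.645
z_β = 0.52 · 4.301 - 1.645
z_β = 0.592

Power = Φ(z_β) = Φ(0.592) ≈ 0.723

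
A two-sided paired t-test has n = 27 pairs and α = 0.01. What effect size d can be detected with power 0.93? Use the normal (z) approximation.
d ≈ 0.78

Minimum detectable effect (paired t-test, normal approximation):
d = (z_{α/2} + z_β) / √n
d = (2.576 + 1.476) / √27
d = 4.052 / 5.196
d ≈ 0.78

By Cohen's convention (0.2 small / 0.5 medium / 0.8 large): medium effect.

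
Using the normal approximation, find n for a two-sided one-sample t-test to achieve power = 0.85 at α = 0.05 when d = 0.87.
n = 12

Sample size formula (one-sample t-test, normal approximation):
n = ((z_{α/2} + z_β) / d)²

z_{α/2} = 1.960 (for α = 0.05, two-sided)
z_β = 1.036 (for power = 0.85)
d = 0.87

n = ((1.960 + 1.036) / 0.87)²
n = (3.444)²
n ≈ 11.86
Round up to the next whole number: n = 12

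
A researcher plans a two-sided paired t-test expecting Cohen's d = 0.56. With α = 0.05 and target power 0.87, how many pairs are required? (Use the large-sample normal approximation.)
n = 31 pairs

Sample size formula (paired t-test, normal approximation):
n = ((z_{α/2} + z_β) / d)²

z_{α/2} = 1.960 (for α = 0.05, two-sided)
z_β = 1.126 (for power = 0.87)
d = 0.56

n = ((1.960 + 1.126) / 0.56)²
n = (5.511)²
n ≈ 30.37
Round up to the next whole number: n = 31 pairs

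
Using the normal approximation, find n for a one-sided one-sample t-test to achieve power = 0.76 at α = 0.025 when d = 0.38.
n = 50

Sample size formula (one-sample t-test, normal approximation):
n = ((z_α + z_β) / d)²

z_α = 1.960 (for α = 0.025, one-sided)
z_β = 0.706 (for power = 0.76)
d = 0.38

n = ((1.960 + 0.706) / 0.38)²
n = (7.016)²
n ≈ 49.22
Round up to the next whole number: n = 50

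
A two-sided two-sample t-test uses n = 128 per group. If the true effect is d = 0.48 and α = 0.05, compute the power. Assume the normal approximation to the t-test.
Power ≈ 0.97

Power calculation (two-sample t-test, normal approximation):
z_β = d · √(n/2) - z_{α/2}
z_β = 0.48 · √(128/2) - 1.960
z_β = 0.48 · 8.000 - 1.960
z_β = 1.880

Power = Φ(z_β) = Φ(1.880) ≈ 0.970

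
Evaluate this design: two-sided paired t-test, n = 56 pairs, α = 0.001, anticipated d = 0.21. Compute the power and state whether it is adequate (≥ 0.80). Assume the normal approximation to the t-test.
Power ≈ 0.04; the study is underpowered (power < 0.80)

Power calculation (paired t-test, normal approximation):
z_β = d · √n - z_{α/2}
z_β = 0.21 · √56 - 3.291
z_β = 0.21 · 7.483 - 3.291
z_β = -1.719

Power = Φ(z_β) = Φ(-1.719) ≈ 0.043

Effect size d = 0.21 is small by Cohen's convention (0.2/0.5/0.8).

Threshold: power ≥ 0.80 is conventionally adequate.
Power ≈ 0.04 → the study is underpowered (power < 0.80).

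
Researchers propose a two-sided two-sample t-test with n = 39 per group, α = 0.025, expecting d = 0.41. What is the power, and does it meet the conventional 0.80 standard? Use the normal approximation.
Power ≈ 0.33; the study is underpowered (power < 0.80)

Power calculation (two-sample t-test, normal approximation):
z_β = d · √(n/2) - z_{α/2}
z_β = 0.41 · √(39/2) - 2.241
z_β = 0.41 · 4.416 - 2.241
z_β = -0.431

Power = Φ(z_β) = Φ(-0.431) ≈ 0.333

Effect size d = 0.41 is small by Cohen's convention (0.2/0.5/0.8).

Threshold: power ≥ 0.80 is conventionally adequate.
Power ≈ 0.33 → the study is underpowered (power < 0.80).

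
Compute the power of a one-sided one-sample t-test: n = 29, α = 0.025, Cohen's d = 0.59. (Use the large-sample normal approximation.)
Power ≈ 0.89

Power calculation (one-sample t-test, normal approximation):
z_β = d · √n - z_α
z_β = 0.59 · √29 - 1.960
z_β = 0.59 · 5.385 - 1.960
z_β = 1.217

Power = Φ(z_β) = Φ(1.217) ≈ 0.888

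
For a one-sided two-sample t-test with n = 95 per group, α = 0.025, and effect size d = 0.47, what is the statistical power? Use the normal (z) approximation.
Power ≈ 0.90

Power calculation (two-sample t-test, normal approximation):
z_β = d · √(n/2) - z_α
z_β = 0.47 · √(95/2) - 1.960
z_β = 0.47 · 6.892 - 1.960
z_β = 1.279

Power = Φ(z_β) = Φ(1.279) ≈ 0.900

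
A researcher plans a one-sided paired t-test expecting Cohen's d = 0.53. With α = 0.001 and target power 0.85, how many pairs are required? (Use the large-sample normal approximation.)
n = 61 pairs

Sample size formula (paired t-test, normal approximation):
n = ((z_α + z_β) / d)²

z_α = 3.090 (for α = 0.001, one-sided)
z_β = 1.036 (for power = 0.85)
d = 0.53

n = ((3.090 + 1.036) / 0.53)²
n = (7.785)²
n ≈ 60.61
Round up to the next whole number: n = 61 pairs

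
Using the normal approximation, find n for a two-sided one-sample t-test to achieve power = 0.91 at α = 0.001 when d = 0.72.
n = 42

Sample size formula (one-sample t-test, normal approximation):
n = ((z_{α/2} + z_β) / d)²

z_{α/2} = 3.291 (for α = 0.001, two-sided)
z_β = 1.341 (for power = 0.91)
d = 0.72

n = ((3.291 + 1.341) / 0.72)²
n = (6.433)²
n ≈ 41.38
Round up to the next whole number: n = 42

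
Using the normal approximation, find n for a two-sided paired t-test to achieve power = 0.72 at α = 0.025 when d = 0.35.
n = 66 pairs

Sample size formula (paired t-test, normal approximation):
n = ((z_{α/2} + z_β) / d)²

z_{α/2} = 2.241 (for α = 0.025, two-sided)
z_β = 0.583 (for power = 0.72)
d = 0.35

n = ((2.241 + 0.583) / 0.35)²
n = (8.069)²
n ≈ 65.11
Round up to the next whole number: n = 66 pairs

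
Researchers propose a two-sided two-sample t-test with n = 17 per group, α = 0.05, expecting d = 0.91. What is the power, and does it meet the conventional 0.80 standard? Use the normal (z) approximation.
Power ≈ 0.76; the study is underpowered (power < 0.80)

Power calculation (two-sample t-test, normal approximation):
z_β = d · √(n/2) - z_{α/2}
z_β = 0.91 · √(17/2) - 1.960
z_β = 0.91 · 2.915 - 1.960
z_β = 0.693

Power = Φ(z_β) = Φ(0.693) ≈ 0.756

Effect size d = 0.91 is large by Cohen's convention (0.2/0.5/0.8).

Threshold: power ≥ 0.80 is conventionally adequate.
Power ≈ 0.76 → the study is underpowered (power < 0.80).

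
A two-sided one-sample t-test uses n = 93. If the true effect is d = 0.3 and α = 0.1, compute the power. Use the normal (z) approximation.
Power ≈ 0.89

Power calculation (one-sample t-test, normal approximation):
z_β = d · √n - z_{α/2}
z_β = 0.3 · √93 - 1.645
z_β = 0.3 · 9.644 - 1.645
z_β = 1.248

Power = Φ(z_β) = Φ(1.248) ≈ 0.894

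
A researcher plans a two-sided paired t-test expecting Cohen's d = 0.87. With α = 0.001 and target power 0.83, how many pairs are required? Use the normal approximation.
n = 24 pairs

Sample size formula (paired t-test, normal approximation):
n = ((z_{α/2} + z_β) / d)²

z_{α/2} = 3.291 (for α = 0.001, two-sided)
z_β = 0.954 (for power = 0.83)
d = 0.87

n = ((3.291 + 0.954) / 0.87)²
n = (4.879)²
n ≈ 23.80
Round up to the next whole number: n = 24 pairs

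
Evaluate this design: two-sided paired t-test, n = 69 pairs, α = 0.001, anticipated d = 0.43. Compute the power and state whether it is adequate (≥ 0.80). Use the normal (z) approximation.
Power ≈ 0.61; the study is underpowered (power < 0.80)

Power calculation (paired t-test, normal approximation):
z_β = d · √n - z_{α/2}
z_β = 0.43 · √69 - 3.291
z_β = 0.43 · 8.307 - 3.291
z_β = 0.281

Power = Φ(z_β) = Φ(0.281) ≈ 0.611

Effect size d = 0.43 is small by Cohen's convention (0.2/0.5/0.8).

Threshold: power ≥ 0.80 is conventionally adequate.
Power ≈ 0.61 → the study is underpowered (power < 0.80).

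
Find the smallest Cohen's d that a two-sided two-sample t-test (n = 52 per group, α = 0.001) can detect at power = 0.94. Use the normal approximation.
d ≈ 0.95

Minimum detectable effect (two-sample t-test, normal approximation):
d = (z_{α/2} + z_β) / √(n/2)
d = (3.291 + 1.555) / √(52/2)
d = 4.845 / 5.099
d ≈ 0.95

By Cohen's convention (0.2 small / 0.5 medium / 0.8 large): large effect.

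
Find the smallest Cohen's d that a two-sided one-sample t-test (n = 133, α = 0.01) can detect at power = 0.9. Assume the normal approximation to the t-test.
d ≈ 0.33

Minimum detectable effect (one-sample t-test, normal approximation):
d = (z_{α/2} + z_β) / √n
d = (2.576 + 1.282) / √133
d = 3.857 / 11.533
d ≈ 0.33

By Cohen's convention (0.2 small / 0.5 medium / 0.8 large): small effect.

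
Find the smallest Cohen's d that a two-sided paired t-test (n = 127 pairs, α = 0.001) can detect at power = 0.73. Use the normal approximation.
d ≈ 0.35

Minimum detectable effect (paired t-test, normal approximation):
d = (z_{α/2} + z_β) / √n
d = (3.291 + 0.613) / √127
d = 3.903 / 11.269
d ≈ 0.35

By Cohen's convention (0.2 small / 0.5 medium / 0.8 large): small effect.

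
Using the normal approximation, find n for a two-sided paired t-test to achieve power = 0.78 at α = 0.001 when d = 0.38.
n = 115 pairs

Sample size formula (paired t-test, normal approximation):
n = ((z_{α/2} + z_β) / d)²

z_{α/2} = 3.291 (for α = 0.001, two-sided)
z_β = 0.772 (for power = 0.78)
d = 0.38

n = ((3.291 + 0.772) / 0.38)²
n = (10.692)²
n ≈ 114.32
Round up to the next whole number: n = 115 pairs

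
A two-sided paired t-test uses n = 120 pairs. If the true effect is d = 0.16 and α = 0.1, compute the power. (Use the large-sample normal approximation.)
Power ≈ 0.54

Power calculation (paired t-test, normal approximation):
z_β = d · √n - z_{α/2}
z_β = 0.16 · √120 - 1.645
z_β = 0.16 · 10.954 - 1.645
z_β = 0.108

Power = Φ(z_β) = Φ(0.108) ≈ 0.543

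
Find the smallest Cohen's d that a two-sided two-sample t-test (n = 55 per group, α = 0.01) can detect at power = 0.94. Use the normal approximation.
d ≈ 0.79

Minimum detectable effect (two-sample t-test, normal approximation):
d = (z_{α/2} + z_β) / √(n/2)
d = (2.576 + 1.555) / √(55/2)
d = 4.131 / 5.244
d ≈ 0.79

By Cohen's convention (0.2 small / 0.5 medium / 0.8 large): medium effect.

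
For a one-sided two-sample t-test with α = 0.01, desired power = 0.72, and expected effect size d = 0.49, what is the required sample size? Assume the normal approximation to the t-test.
n = 71 per group

Sample size formula (two-sample t-test, normal approximation):
n = 2 · ((z_α + z_β) / d)²

z_α = 2.326 (for α = 0.01, one-sided)
z_β = 0.583 (for power = 0.72)
d = 0.49

n = 2 · ((2.326 + 0.583) / 0.49)²
n = 2 · (5.937)²
n ≈ 70.50
Round up to the next whole number: n = 71 per group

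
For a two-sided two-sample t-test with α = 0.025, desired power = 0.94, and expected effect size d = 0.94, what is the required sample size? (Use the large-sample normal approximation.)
n = 33 per group

Sample size formula (two-sample t-test, normal approximation):
n = 2 · ((z_{α/2} + z_β) / d)²

z_{α/2} = 2.241 (for α = 0.025, two-sided)
z_β = 1.555 (for power = 0.94)
d = 0.94

n = 2 · ((2.241 + 1.555) / 0.94)²
n = 2 · (4.038)²
n ≈ 32.61
Round up to the next whole number: n = 33 per group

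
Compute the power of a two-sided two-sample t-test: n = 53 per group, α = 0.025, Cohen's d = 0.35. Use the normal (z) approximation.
Power ≈ 0.33

Power calculation (two-sample t-test, normal approximation):
z_β = d · √(n/2) - z_{α/2}
z_β = 0.35 · √(53/2) - 2.241
z_β = 0.35 · 5.148 - 2.241
z_β = -0.440

Power = Φ(z_β) = Φ(-0.440) ≈ 0.330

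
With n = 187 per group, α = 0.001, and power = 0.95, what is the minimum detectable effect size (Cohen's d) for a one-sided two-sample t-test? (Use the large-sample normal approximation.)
d ≈ 0.49

Minimum detectable effect (two-sample t-test, normal approximation):
d = (z_α + z_β) / √(n/2)
d = (3.090 + 1.645) / √(187/2)
d = 4.735 / 9.670
d ≈ 0.49

By Cohen's convention (0.2 small / 0.5 medium / 0.8 large): small effect.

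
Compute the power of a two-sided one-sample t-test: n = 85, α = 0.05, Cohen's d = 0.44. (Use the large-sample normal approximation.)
Power ≈ 0.98

Power calculation (one-sample t-test, normal approximation):
z_β = d · √n - z_{α/2}
z_β = 0.44 · √85 - 1.960
z_β = 0.44 · 9.220 - 1.960
z_β = 2.097

Power = Φ(z_β) = Φ(2.097) ≈ 0.982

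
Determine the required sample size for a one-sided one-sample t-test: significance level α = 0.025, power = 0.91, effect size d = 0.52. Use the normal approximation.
n = 41

Sample size formula (one-sample t-test, normal approximation):
n = ((z_α + z_β) / d)²

z_α = 1.960 (for α = 0.025, one-sided)
z_β = 1.341 (for power = 0.91)
d = 0.52

n = ((1.960 + 1.341) / 0.52)²
n = (6.348)²
n ≈ 40.30
Round up to the next whole number: n = 41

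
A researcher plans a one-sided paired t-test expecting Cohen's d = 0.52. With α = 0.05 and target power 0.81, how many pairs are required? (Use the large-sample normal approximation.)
n = 24 pairs

Sample size formula (paired t-test, normal approximation):
n = ((z_α + z_β) / d)²

z_α = 1.645 (for α = 0.05, one-sided)
z_β = 0.878 (for power = 0.81)
d = 0.52

n = ((1.645 + 0.878) / 0.52)²
n = (4.852)²
n ≈ 23.54
Round up to the next whole number: n = 24 pairs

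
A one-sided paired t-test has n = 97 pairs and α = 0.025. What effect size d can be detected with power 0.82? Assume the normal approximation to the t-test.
d ≈ 0.29

Minimum detectable effect (paired t-test, normal approximation):
d = (z_α + z_β) / √n
d = (1.960 + 0.915) / √97
d = 2.875 / 9.849
d ≈ 0.29

By Cohen's convention (0.2 small / 0.5 medium / 0.8 large): small effect.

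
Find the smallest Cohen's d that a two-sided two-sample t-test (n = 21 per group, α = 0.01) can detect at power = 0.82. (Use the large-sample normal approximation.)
d ≈ 1.08

Minimum detectable effect (two-sample t-test, normal approximation):
d = (z_{α/2} + z_β) / √(n/2)
d = (2.576 + 0.915) / √(21/2)
d = 3.491 / 3.240
d ≈ 1.08

By Cohen's convention (0.2 small / 0.5 medium / 0.8 large): large effect.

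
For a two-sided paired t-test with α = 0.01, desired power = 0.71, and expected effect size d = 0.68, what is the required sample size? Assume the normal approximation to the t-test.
n = 22 pairs

Sample size formula (paired t-test, normal approximation):
n = ((z_{α/2} + z_β) / d)²

z_{α/2} = 2.576 (for α = 0.01, two-sided)
z_β = 0.553 (for power = 0.71)
d = 0.68

n = ((2.576 + 0.553) / 0.68)²
n = (4.601)²
n ≈ 21.17
Round up to the next whole number: n = 22 pairs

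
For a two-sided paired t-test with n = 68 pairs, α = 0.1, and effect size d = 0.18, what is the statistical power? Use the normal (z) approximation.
Power ≈ 0.44

Power calculation (paired t-test, normal approximation):
z_β = d · √n - z_{α/2}
z_β = 0.18 · √68 - 1.645
z_β = 0.18 · 8.246 - 1.645
z_β = -0.161

Power = Φ(z_β) = Φ(-0.161) ≈ 0.436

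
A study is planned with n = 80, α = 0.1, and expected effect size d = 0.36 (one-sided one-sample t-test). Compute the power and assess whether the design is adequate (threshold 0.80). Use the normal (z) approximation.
Power ≈ 0.97; the study is adequately powered (power ≥ 0.80)

Power calculation (one-sample t-test, normal approximation):
z_β = d · √n - z_α
z_β = 0.36 · √80 - 1.282
z_β = 0.36 · 8.944 - 1.282
z_β = 1.938

Power = Φ(z_β) = Φ(1.938) ≈ 0.974

Effect size d = 0.36 is small by Cohen's convention (0.2/0.5/0.8).

Threshold: power ≥ 0.80 is conventionally adequate.
Power ≈ 0.97 → the study is adequately powered (power ≥ 0.80).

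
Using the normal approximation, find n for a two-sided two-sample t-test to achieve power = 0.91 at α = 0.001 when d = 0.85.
n = 60 per group

Sample size formula (two-sample t-test, normal approximation):
n = 2 · ((z_{α/2} + z_β) / d)²

z_{α/2} = 3.291 (for α = 0.001, two-sided)
z_β = 1.341 (for power = 0.91)
d = 0.85

n = 2 · ((3.291 + 1.341) / 0.85)²
n = 2 · (5.449)²
n ≈ 59.38
Round up to the next whole number: n = 60 per group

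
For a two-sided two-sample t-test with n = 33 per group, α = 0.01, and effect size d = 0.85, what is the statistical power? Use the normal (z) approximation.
Power ≈ 0.81

Power calculation (two-sample t-test, normal approximation):
z_β = d · √(n/2) - z_{α/2}
z_β = 0.85 · √(33/2) - 2.576
z_β = 0.85 · 4.062 - 2.576
z_β = 0.877

Power = Φ(z_β) = Φ(0.877) ≈ 0.810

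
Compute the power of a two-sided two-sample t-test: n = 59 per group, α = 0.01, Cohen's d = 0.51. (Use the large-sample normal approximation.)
Power ≈ 0.58

Power calculation (two-sample t-test, normal approximation):
z_β = d · √(n/2) - z_{α/2}
z_β = 0.51 · √(59/2) - 2.576
z_β = 0.51 · 5.431 - 2.576
z_β = 0.194

Power = Φ(z_β) = Φ(0.194) ≈ 0.577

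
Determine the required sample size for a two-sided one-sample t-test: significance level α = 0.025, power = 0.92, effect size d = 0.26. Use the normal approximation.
n = 197

Sample size formula (one-sample t-test, normal approximation):
n = ((z_{α/2} + z_β) / d)²

z_{α/2} = 2.241 (for α = 0.025, two-sided)
z_β = 1.405 (for power = 0.92)
d = 0.26

n = ((2.241 + 1.405) / 0.26)²
n = (14.023)²
n ≈ 196.64
Round up to the next whole number: n = 197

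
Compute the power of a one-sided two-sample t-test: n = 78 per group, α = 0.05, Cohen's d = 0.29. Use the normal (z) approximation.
Power ≈ 0.57

Power calculation (two-sample t-test, normal approximation):
z_β = d · √(n/2) - z_α
z_β = 0.29 · √(78/2) - 1.645
z_β = 0.29 · 6.245 - 1.645
z_β = 0.166

Power = Φ(z_β) = Φ(0.166) ≈ 0.566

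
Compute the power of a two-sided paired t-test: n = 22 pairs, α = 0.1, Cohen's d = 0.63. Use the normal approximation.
Power ≈ 0.90

Power calculation (paired t-test, normal approximation):
z_β = d · √n - z_{α/2}
z_β = 0.63 · √22 - 1.645
z_β = 0.63 · 4.690 - 1.645
z_β = 1.310

Power = Φ(z_β) = Φ(1.310) ≈ 0.905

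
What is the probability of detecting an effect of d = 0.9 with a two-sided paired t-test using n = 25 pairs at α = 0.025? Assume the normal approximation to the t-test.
Power ≈ 0.99

Power calculation (paired t-test, normal approximation):
z_β = d · √n - z_{α/2}
z_β = 0.9 · √25 - 2.241
z_β = 0.9 · 5.000 - 2.241
z_β = 2.259

Power = Φ(z_β) = Φ(2.259) ≈ 0.988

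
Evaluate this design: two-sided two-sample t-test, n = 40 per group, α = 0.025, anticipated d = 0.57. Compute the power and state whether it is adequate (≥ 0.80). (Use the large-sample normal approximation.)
Power ≈ 0.62; the study is underpowered (power < 0.80)

Power calculation (two-sample t-test, normal approximation):
z_β = d · √(n/2) - z_{α/2}
z_β = 0.57 · √(40/2) - 2.241
z_β = 0.57 · 4.472 - 2.241
z_β = 0.308

Power = Φ(z_β) = Φ(0.308) ≈ 0.621

Effect size d = 0.57 is medium by Cohen's convention (0.2/0.5/0.8).

Threshold: power ≥ 0.80 is conventionally adequate.
Power ≈ 0.62 → the study is underpowered (power < 0.80).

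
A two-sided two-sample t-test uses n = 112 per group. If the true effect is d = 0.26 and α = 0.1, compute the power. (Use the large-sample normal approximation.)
Power ≈ 0.62

Power calculation (two-sample t-test, normal approximation):
z_β = d · √(n/2) - z_{α/2}
z_β = 0.26 · √(112/2) - 1.645
z_β = 0.26 · 7.483 - 1.645
z_β = 0.301

Power = Φ(z_β) = Φ(0.301) ≈ 0.618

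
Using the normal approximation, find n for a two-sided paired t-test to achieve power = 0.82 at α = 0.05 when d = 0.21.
n = 188 pairs

Sample size formula (paired t-test, normal approximation):
n = ((z_{α/2} + z_β) / d)²

z_{α/2} = 1.960 (for α = 0.05, two-sided)
z_β = 0.915 (for power = 0.82)
d = 0.21

n = ((1.960 + 0.915) / 0.21)²
n = (13.690)²
n ≈ 187.42
Round up to the next whole number: n = 188 pairs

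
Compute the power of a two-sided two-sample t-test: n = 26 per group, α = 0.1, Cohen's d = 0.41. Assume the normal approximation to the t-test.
Power ≈ 0.43

Power calculation (two-sample t-test, normal approximation):
z_β = d · √(n/2) - z_{α/2}
z_β = 0.41 · √(26/2) - 1.645
z_β = 0.41 · 3.606 - 1.645
z_β = -0.167

Power = Φ(z_β) = Φ(-0.167) ≈ 0.434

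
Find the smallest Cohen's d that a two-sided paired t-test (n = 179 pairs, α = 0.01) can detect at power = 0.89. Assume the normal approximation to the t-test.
d ≈ 0.28

Minimum detectable effect (paired t-test, normal approximation):
d = (z_{α/2} + z_β) / √n
d = (2.576 + 1.227) / √179
d = 3.802 / 13.379
d ≈ 0.28

By Cohen's convention (0.2 small / 0.5 medium / 0.8 large): small effect.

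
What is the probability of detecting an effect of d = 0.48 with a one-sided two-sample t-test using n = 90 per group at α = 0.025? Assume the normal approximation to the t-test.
Power ≈ 0.90

Power calculation (two-sample t-test, normal approximation):
z_β = d · √(n/2) - z_α
z_β = 0.48 · √(90/2) - 1.960
z_β = 0.48 · 6.708 - 1.960
z_β = 1.260

Power = Φ(z_β) = Φ(1.260) ≈ 0.896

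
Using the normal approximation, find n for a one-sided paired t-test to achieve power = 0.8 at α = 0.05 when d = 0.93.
n = 8 pairs

Sample size formula (paired t-test, normal approximation):
n = ((z_α + z_β) / d)²

z_α = 1.645 (for α = 0.05, one-sided)
z_β = 0.842 (for power = 0.8)
d = 0.93

n = ((1.645 + 0.842) / 0.93)²
n = (2.674)²
n ≈ 7.15
Round up to the next whole number: n = 8 pairs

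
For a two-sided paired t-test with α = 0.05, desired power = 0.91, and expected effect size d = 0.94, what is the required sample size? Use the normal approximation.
n = 13 pairs

Sample size formula (paired t-test, normal approximation):
n = ((z_{α/2} + z_β) / d)²

z_{α/2} = 1.960 (for α = 0.05, two-sided)
z_β = 1.341 (for power = 0.91)
d = 0.94

n = ((1.960 + 1.341) / 0.94)²
n = (3.512)²
n ≈ 12.33
Round up to the next whole number: n = 13 pairs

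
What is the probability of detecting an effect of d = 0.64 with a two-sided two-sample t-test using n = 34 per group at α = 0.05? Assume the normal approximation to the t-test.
Power ≈ 0.75

Power calculation (two-sample t-test, normal approximation):
z_β = d · √(n/2) - z_{α/2}
z_β = 0.64 · √(34/2) - 1.960
z_β = 0.64 · 4.123 - 1.960
z_β = 0.679

Power = Φ(z_β) = Φ(0.679) ≈ 0.751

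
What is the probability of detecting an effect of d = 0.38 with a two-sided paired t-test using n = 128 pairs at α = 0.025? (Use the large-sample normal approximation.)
Power ≈ 0.98

Power calculation (paired t-test, normal approximation):
z_β = d · √n - z_{α/2}
z_β = 0.38 · √128 - 2.241
z_β = 0.38 · 11.314 - 2.241
z_β = 2.058

Power = Φ(z_β) = Φ(2.058) ≈ 0.980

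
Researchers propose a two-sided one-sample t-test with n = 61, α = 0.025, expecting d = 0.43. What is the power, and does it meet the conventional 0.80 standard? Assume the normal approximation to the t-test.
Power ≈ 0.87; the study is adequately powered (power ≥ 0.80)

Power calculation (one-sample t-test, normal approximation):
z_β = d · √n - z_{α/2}
z_β = 0.43 · √61 - 2.241
z_β = 0.43 · 7.810 - 2.241
z_β = 1.117

Power = Φ(z_β) = Φ(1.117) ≈ 0.868

Effect size d = 0.43 is small by Cohen's convention (0.2/0.5/0.8).

Threshold: power ≥ 0.80 is conventionally adequate.
Power ≈ 0.87 → the study is adequately powered (power ≥ 0.80).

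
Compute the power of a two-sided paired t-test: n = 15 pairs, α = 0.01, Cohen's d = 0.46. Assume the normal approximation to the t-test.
Power ≈ 0.21

Power calculation (paired t-test, normal approximation):
z_β = d · √n - z_{α/2}
z_β = 0.46 · √15 - 2.576
z_β = 0.46 · 3.873 - 2.576
z_β = -0.794

Power = Φ(z_β) = Φ(-0.794) ≈ 0.214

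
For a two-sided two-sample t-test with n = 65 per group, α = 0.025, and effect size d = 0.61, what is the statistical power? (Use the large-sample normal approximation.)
Power ≈ 0.89

Power calculation (two-sample t-test, normal approximation):
z_β = d · √(n/2) - z_{α/2}
z_β = 0.61 · √(65/2) - 2.241
z_β = 0.61 · 5.701 - 2.241
z_β = 1.236

Power = Φ(z_β) = Φ(1.236) ≈ 0.892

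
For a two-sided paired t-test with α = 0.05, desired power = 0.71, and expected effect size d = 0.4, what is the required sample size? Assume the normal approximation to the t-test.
n = 40 pairs

Sample size formula (paired t-test, normal approximation):
n = ((z_{α/2} + z_β) / d)²

z_{α/2} = 1.960 (for α = 0.05, two-sided)
z_β = 0.553 (for power = 0.71)
d = 0.4

n = ((1.960 + 0.553) / 0.4)²
n = (6.283)²
n ≈ 39.48
Round up to the next whole number: n = 40 pairs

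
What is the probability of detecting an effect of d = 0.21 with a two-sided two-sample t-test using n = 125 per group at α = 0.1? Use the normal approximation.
Power ≈ 0.51

Power calculation (two-sample t-test, normal approximation):
z_β = d · √(n/2) - z_{α/2}
z_β = 0.21 · √(125/2) - 1.645
z_β = 0.21 · 7.906 - 1.645
z_β = 0.015

Power = Φ(z_β) = Φ(0.015) ≈ 0.506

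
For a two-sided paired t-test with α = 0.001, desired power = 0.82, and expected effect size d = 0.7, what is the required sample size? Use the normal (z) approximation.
n = 37 pairs

Sample size formula (paired t-test, normal approximation):
n = ((z_{α/2} + z_β) / d)²

z_{α/2} = 3.291 (for α = 0.001, two-sided)
z_β = 0.915 (for power = 0.82)
d = 0.7

n = ((3.291 + 0.915) / 0.7)²
n = (6.009)²
n ≈ 36.11
Round up to the next whole number: n = 37 pairs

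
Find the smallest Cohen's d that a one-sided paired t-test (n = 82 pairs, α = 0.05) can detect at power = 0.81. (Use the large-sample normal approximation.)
d ≈ 0.28

Minimum detectable effect (paired t-test, normal approximation):
d = (z_α + z_β) / √n
d = (1.645 + 0.878) / √82
d = 2.523 / 9.055
d ≈ 0.28

By Cohen's convention (0.2 small / 0.5 medium / 0.8 large): small effect.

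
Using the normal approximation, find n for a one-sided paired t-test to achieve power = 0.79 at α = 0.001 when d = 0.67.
n = 34 pairs

Sample size formula (paired t-test, normal approximation):
n = ((z_α + z_β) / d)²

z_α = 3.090 (for α = 0.001, one-sided)
z_β = 0.806 (for power = 0.79)
d = 0.67

n = ((3.090 + 0.806) / 0.67)²
n = (5.815)²
n ≈ 33.81
Round up to the next whole number: n = 34 pairs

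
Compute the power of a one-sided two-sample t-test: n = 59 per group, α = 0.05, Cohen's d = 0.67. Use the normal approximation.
Power ≈ 0.98

Power calculation (two-sample t-test, normal approximation):
z_β = d · √(n/2) - z_α
z_β = 0.67 · √(59/2) - 1.645
z_β = 0.67 · 5.431 - 1.645
z_β = 1.994

Power = Φ(z_β) = Φ(1.994) ≈ 0.977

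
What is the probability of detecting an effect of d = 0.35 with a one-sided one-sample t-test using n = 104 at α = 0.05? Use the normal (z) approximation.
Power ≈ 0.97

Power calculation (one-sample t-test, normal approximation):
z_β = d · √n - z_α
z_β = 0.35 · √104 - 1.645
z_β = 0.35 · 10.198 - 1.645
z_β = 1.924

Power = Φ(z_β) = Φ(1.924) ≈ 0.973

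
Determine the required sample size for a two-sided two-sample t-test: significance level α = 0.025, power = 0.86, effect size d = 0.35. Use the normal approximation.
n = 181 per group

Sample size formula (two-sample t-test, normal approximation):
n = 2 · ((z_{α/2} + z_β) / d)²

z_{α/2} = 2.241 (for α = 0.025, two-sided)
z_β = 1.080 (for power = 0.86)
d = 0.35

n = 2 · ((2.241 + 1.080) / 0.35)²
n = 2 · (9.489)²
n ≈ 180.08
Round up to the next whole number: n = 181 per group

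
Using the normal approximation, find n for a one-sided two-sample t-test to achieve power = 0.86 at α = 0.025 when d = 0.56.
n = 59 per group

Sample size formula (two-sample t-test, normal approximation):
n = 2 · ((z_α + z_β) / d)²

z_α = 1.960 (for α = 0.025, one-sided)
z_β = 1.080 (for power = 0.86)
d = 0.56

n = 2 · ((1.960 + 1.080) / 0.56)²
n = 2 · (5.429)²
n ≈ 58.95
Round up to the next whole number: n = 59 per group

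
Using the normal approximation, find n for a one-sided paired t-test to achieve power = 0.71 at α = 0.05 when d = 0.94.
n = 6 pairs

Sample size formula (paired t-test, normal approximation):
n = ((z_α + z_β) / d)²

z_α = 1.645 (for α = 0.05, one-sided)
z_β = 0.553 (for power = 0.71)
d = 0.94

n = ((1.645 + 0.553) / 0.94)²
n = (2.338)²
n ≈ 5.47
Round up to the next whole number: n = 6 pairs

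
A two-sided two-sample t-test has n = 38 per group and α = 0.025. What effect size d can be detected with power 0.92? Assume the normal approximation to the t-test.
d ≈ 0.84

Minimum detectable effect (two-sample t-test, normal approximation):
d = (z_{α/2} + z_β) / √(n/2)
d = (2.241 + 1.405) / √(38/2)
d = 3.646 / 4.359
d ≈ 0.84

By Cohen's convention (0.2 small / 0.5 medium / 0.8 large): large effect.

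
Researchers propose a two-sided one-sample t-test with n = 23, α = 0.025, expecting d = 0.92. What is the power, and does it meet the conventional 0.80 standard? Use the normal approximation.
Power ≈ 0.99; the study is adequately powered (power ≥ 0.80)

Power calculation (one-sample t-test, normal approximation):
z_β = d · √n - z_{α/2}
z_β = 0.92 · √23 - 2.241
z_β = 0.92 · 4.796 - 2.241
z_β = 2.171

Power = Φ(z_β) = Φ(2.171) ≈ 0.985

Effect size d = 0.92 is large by Cohen's convention (0.2/0.5/0.8).

Threshold: power ≥ 0.80 is conventionally adequate.
Power ≈ 0.99 → the study is adequately powered (power ≥ 0.80).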